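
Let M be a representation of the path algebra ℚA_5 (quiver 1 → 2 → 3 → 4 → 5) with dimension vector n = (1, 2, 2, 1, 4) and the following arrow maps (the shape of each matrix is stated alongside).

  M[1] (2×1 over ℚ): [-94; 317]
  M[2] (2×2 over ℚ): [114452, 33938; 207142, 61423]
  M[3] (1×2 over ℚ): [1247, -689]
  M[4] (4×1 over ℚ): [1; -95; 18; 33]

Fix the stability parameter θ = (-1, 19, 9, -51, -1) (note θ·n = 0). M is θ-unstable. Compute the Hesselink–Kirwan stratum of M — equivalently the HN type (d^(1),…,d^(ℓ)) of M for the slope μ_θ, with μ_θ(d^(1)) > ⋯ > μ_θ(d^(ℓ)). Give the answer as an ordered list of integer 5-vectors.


Via rank(M_{q-1}∘⋯∘M_p): M ≅ I[1,5], I[2,2], I[3,3], I[5,5]^3.
μ_θ-semistable layers: μ^(1)=19; μ^(2)=9; μ^(3)=-1; μ^(4)=-6

((0, 1, 0, 0, 0); (0, 0, 1, 0, 0); (0, 0, 0, 0, 4); (1, 1, 1, 1, 0))


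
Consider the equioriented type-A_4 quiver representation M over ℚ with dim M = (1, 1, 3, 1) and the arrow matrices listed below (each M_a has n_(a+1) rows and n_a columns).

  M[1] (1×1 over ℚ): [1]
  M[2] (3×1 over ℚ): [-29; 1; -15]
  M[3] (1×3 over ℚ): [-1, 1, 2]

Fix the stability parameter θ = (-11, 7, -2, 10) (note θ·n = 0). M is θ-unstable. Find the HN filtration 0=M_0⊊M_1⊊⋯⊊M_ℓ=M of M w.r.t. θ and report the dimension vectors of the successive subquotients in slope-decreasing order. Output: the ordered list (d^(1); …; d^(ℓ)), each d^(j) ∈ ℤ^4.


Via rank(M_{q-1}∘⋯∘M_p): M ≅ I[1,3], I[3,3], I[3,4].
μ_θ-semistable layers: μ^(1)=10; μ^(2)=5/2; μ^(3)=-2; μ^(4)=-11

((0, 0, 0, 1); (0, 1, 1, 0); (0, 0, 2, 0); (1, 0, 0, 0))


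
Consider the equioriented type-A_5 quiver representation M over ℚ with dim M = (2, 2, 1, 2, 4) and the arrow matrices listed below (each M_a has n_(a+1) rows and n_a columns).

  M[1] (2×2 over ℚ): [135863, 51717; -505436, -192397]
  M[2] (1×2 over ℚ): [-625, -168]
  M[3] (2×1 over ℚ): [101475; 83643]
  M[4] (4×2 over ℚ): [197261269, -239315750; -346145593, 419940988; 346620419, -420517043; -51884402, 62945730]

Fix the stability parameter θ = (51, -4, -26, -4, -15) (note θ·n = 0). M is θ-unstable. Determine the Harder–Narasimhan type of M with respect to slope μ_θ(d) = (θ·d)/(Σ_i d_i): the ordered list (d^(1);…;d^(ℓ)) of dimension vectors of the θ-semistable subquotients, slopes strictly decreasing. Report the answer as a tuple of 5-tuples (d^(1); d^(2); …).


Interval decomposition of M: I[1,2], I[1,5], I[4,5], I[5,5]^2.
HN type (ℓ=4): μ^(1)=47/2; μ^(2)=2/5; μ^(3)=-19/2; μ^(4)=-15

((1, 1, 0, 0, 0); (1, 1, 1, 1, 1); (0, 0, 0, 1, 1); (0, 0, 0, 0, 2))


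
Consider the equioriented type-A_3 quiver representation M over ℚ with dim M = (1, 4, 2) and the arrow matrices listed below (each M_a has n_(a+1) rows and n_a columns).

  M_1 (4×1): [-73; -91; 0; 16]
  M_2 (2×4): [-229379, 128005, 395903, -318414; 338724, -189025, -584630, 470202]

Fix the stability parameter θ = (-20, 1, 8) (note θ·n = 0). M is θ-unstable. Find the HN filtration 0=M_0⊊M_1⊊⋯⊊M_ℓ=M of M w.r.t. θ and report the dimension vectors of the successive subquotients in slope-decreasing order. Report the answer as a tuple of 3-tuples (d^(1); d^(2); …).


Barcode: M ≅ I[1,3], I[2,2]^2, I[2,3]. HN layers by μ_θ (3 steps, strictly decreasing):
  μ^(1)=8; μ^(2)=1; μ^(3)=-20

((0, 0, 2); (0, 4, 0); (1, 0, 0))


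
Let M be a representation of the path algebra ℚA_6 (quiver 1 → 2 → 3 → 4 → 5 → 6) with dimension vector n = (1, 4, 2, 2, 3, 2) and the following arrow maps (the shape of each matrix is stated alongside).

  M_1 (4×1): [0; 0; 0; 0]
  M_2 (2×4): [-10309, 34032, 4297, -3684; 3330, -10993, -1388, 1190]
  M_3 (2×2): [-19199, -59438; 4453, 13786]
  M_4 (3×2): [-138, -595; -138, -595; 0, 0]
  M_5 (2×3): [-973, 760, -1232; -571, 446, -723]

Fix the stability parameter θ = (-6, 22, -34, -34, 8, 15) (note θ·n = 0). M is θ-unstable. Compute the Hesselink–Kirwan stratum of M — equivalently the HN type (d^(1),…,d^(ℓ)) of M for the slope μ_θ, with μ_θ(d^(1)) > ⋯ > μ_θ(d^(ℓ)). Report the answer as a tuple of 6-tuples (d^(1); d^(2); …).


Via rank(M_{q-1}∘⋯∘M_p): M ≅ I[1,1], I[2,2]^2, I[2,3], I[2,6], I[4,4], I[5,5], I[5,6].
μ_θ-semistable layers: μ^(1)=22; μ^(2)=15; μ^(3)=8; μ^(4)=-6; μ^(5)=-46/3; μ^(6)=-34

((0, 2, 0, 0, 0, 0); (0, 0, 0, 0, 0, 2); (0, 0, 0, 0, 3, 0); (1, 1, 1, 0, 0, 0); (0, 1, 1, 1, 0, 0); (0, 0, 0, 1, 0, 0))


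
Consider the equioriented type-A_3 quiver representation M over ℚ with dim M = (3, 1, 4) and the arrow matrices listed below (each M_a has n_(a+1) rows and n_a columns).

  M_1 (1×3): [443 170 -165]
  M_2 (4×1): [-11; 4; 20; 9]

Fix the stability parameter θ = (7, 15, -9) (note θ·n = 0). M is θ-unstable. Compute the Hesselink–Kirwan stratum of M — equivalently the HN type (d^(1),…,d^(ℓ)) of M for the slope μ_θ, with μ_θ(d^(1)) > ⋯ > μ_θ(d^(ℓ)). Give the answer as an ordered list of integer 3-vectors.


Via rank(M_{q-1}∘⋯∘M_p): M ≅ I[1,1]^2, I[1,3], I[3,3]^3.
μ_θ-semistable layers: μ^(1)=7; μ^(2)=13/3; μ^(3)=-9

((2, 0, 0); (1, 1, 1); (0, 0, 3))


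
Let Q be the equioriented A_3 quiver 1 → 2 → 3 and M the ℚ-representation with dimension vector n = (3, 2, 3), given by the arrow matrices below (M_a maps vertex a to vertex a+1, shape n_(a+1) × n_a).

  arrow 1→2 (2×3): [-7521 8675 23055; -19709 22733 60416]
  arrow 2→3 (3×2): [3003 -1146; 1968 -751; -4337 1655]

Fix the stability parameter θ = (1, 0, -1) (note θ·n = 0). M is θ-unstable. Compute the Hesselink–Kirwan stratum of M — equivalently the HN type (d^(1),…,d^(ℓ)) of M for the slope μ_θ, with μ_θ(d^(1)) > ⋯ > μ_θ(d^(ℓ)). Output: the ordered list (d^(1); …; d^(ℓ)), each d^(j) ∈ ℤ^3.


Interval decomposition of M: I[1,1], I[1,3]^2, I[3,3].
HN type (ℓ=3): μ^(1)=1; μ^(2)=0; μ^(3)=-1

((1, 0, 0); (2, 2, 2); (0, 0, 1))


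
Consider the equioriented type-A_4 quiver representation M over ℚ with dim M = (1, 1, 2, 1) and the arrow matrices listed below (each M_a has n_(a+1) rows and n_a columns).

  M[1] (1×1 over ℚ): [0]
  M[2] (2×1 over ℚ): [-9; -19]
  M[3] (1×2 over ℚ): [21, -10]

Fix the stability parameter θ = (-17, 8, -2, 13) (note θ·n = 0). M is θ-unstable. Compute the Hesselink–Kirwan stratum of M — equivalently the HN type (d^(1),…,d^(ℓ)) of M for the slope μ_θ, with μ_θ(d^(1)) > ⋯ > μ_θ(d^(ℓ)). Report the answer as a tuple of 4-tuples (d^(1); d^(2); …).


Via rank(M_{q-1}∘⋯∘M_p): M ≅ I[1,1], I[2,4], I[3,3].
μ_θ-semistable layers: μ^(1)=13; μ^(2)=3; μ^(3)=-2; μ^(4)=-17

((0, 0, 0, 1); (0, 1, 1, 0); (0, 0, 1, 0); (1, 0, 0, 0))


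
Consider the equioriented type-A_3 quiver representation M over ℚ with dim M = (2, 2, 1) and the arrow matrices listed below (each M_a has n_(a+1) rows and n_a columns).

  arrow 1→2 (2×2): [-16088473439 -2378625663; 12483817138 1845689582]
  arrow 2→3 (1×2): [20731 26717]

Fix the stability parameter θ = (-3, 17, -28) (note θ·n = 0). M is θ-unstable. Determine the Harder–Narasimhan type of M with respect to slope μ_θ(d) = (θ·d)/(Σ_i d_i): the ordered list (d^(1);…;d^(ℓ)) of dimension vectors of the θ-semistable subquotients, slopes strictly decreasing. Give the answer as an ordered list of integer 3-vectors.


Barcode: M ≅ I[1,2], I[1,3]. HN layers by μ_θ (3 steps, strictly decreasing):
  μ^(1)=17; μ^(2)=-3; μ^(3)=-14/3

((0, 1, 0); (1, 0, 0); (1, 1, 1))


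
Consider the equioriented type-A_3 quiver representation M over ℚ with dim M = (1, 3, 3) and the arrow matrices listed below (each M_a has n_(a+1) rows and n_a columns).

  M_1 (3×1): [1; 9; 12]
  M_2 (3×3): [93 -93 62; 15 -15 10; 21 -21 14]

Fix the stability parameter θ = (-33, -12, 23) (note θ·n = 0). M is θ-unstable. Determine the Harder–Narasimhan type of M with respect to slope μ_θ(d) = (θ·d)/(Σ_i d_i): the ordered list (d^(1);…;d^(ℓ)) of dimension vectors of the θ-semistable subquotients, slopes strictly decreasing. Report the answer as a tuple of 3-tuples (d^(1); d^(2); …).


Barcode: M ≅ I[1,2], I[2,2], I[2,3], I[3,3]^2. HN layers by μ_θ (3 steps, strictly decreasing):
  μ^(1)=23; μ^(2)=-12; μ^(3)=-33

((0, 0, 3); (0, 3, 0); (1, 0, 0))


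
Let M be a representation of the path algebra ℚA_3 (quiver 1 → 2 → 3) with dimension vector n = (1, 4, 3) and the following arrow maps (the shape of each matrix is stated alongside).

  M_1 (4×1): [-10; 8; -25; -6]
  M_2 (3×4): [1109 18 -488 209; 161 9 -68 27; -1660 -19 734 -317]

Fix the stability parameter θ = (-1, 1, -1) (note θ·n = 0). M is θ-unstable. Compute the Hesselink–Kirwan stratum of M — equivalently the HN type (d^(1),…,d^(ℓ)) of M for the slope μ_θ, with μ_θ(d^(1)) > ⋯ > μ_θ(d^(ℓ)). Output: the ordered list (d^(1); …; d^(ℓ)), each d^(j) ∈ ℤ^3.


Via rank(M_{q-1}∘⋯∘M_p): M ≅ I[1,2], I[2,3]^3.
μ_θ-semistable layers: μ^(1)=1; μ^(2)=0; μ^(3)=-1

((0, 1, 0); (0, 3, 3); (1, 0, 0))


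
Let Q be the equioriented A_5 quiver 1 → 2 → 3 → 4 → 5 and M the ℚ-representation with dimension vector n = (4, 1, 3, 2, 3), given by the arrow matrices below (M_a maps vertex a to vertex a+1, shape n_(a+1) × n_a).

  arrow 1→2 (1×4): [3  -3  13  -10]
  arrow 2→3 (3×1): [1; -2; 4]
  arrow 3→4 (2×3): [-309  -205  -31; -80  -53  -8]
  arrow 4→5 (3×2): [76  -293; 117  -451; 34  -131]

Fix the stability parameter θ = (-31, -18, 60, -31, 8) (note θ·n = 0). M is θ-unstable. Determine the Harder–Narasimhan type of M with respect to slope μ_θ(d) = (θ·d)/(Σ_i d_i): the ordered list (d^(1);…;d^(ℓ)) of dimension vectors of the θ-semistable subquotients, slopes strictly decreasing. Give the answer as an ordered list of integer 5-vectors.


Interval decomposition of M: I[1,1]^3, I[1,5], I[3,3], I[3,5], I[5,5].
HN type (ℓ=5): μ^(1)=60; μ^(2)=37/3; μ^(3)=8; μ^(4)=-18; μ^(5)=-31

((0, 0, 1, 0, 0); (0, 0, 2, 2, 2); (0, 0, 0, 0, 1); (0, 1, 0, 0, 0); (4, 0, 0, 0, 0))


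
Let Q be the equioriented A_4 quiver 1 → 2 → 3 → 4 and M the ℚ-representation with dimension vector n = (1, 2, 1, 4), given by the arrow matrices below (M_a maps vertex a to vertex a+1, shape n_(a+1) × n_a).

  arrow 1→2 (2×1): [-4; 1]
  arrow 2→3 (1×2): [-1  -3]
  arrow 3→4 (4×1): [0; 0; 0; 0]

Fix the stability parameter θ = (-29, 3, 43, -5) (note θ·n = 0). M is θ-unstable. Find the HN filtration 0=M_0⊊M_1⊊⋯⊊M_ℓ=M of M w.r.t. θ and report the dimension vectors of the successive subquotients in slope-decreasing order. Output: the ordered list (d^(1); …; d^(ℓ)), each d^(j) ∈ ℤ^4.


Via rank(M_{q-1}∘⋯∘M_p): M ≅ I[1,3], I[2,2], I[4,4]^4.
μ_θ-semistable layers: μ^(1)=43; μ^(2)=3; μ^(3)=-5; μ^(4)=-29

((0, 0, 1, 0); (0, 2, 0, 0); (0, 0, 0, 4); (1, 0, 0, 0))


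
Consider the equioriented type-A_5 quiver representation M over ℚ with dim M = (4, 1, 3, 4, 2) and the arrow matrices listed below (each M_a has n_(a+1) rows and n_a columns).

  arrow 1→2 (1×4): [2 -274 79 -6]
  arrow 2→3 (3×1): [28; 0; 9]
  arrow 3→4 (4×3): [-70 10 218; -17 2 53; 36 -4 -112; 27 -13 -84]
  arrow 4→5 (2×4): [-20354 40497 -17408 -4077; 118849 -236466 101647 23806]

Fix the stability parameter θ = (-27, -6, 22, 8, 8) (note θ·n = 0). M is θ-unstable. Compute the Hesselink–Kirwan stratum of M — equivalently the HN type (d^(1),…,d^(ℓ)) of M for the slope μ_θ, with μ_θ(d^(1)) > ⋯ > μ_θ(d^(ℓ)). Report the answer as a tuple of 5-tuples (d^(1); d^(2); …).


Interval decomposition of M: I[1,1]^3, I[1,5], I[3,4], I[3,5], I[4,4].
HN type (ℓ=5): μ^(1)=15; μ^(2)=38/3; μ^(3)=8; μ^(4)=-6; μ^(5)=-27

((0, 0, 1, 1, 0); (0, 0, 2, 2, 2); (0, 0, 0, 1, 0); (0, 1, 0, 0, 0); (4, 0, 0, 0, 0))


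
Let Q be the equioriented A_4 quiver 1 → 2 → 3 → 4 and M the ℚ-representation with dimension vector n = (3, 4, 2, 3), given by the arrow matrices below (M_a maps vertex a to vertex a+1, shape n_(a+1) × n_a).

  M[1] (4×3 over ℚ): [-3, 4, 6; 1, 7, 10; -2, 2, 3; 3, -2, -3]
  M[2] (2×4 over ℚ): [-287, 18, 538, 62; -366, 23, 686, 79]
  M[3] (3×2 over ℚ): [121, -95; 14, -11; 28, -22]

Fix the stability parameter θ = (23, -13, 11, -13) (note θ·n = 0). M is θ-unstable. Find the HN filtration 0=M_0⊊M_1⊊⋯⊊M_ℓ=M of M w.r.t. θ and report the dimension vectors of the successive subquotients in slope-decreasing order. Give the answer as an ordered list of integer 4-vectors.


Barcode: M ≅ I[1,2], I[1,4]^2, I[2,2], I[4,4]. HN layers by μ_θ (3 steps, strictly decreasing):
  μ^(1)=5; μ^(2)=2; μ^(3)=-13

((1, 1, 0, 0); (2, 2, 2, 2); (0, 1, 0, 1))


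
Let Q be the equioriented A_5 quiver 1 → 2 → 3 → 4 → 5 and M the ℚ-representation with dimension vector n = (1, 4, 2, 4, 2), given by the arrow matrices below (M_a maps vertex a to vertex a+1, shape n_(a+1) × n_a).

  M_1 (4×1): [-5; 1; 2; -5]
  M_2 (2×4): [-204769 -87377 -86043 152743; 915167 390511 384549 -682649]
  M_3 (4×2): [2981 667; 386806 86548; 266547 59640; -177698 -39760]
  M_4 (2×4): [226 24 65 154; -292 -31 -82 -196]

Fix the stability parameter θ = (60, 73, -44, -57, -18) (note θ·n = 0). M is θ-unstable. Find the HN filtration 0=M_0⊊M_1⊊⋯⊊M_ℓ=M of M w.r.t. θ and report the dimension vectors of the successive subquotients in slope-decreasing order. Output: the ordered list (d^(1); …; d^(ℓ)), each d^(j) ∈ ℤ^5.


Interval decomposition of M: I[1,5], I[2,2]^3, I[3,4], I[4,4], I[4,5].
HN type (ℓ=5): μ^(1)=73; μ^(2)=14/5; μ^(3)=-18; μ^(4)=-101/2; μ^(5)=-57

((0, 3, 0, 0, 0); (1, 1, 1, 1, 1); (0, 0, 0, 0, 1); (0, 0, 1, 1, 0); (0, 0, 0, 2, 0))


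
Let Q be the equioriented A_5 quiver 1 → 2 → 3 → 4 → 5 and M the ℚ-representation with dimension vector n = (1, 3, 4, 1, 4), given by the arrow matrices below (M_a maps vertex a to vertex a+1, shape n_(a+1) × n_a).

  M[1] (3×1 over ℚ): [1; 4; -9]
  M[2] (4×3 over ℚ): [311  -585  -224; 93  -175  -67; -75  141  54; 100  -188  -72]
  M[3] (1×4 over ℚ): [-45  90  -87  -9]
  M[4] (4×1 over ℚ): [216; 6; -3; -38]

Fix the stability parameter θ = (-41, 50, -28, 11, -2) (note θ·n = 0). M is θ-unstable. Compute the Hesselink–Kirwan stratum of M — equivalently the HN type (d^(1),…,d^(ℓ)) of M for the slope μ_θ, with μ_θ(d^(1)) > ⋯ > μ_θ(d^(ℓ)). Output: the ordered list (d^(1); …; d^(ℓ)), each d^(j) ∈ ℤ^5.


Via rank(M_{q-1}∘⋯∘M_p): M ≅ I[1,3], I[2,2], I[2,3], I[3,3], I[3,5], I[5,5]^3.
μ_θ-semistable layers: μ^(1)=50; μ^(2)=11; μ^(3)=9/2; μ^(4)=-2; μ^(5)=-28; μ^(6)=-41

((0, 1, 0, 0, 0); (0, 2, 2, 0, 0); (0, 0, 0, 1, 1); (0, 0, 0, 0, 3); (0, 0, 2, 0, 0); (1, 0, 0, 0, 0))


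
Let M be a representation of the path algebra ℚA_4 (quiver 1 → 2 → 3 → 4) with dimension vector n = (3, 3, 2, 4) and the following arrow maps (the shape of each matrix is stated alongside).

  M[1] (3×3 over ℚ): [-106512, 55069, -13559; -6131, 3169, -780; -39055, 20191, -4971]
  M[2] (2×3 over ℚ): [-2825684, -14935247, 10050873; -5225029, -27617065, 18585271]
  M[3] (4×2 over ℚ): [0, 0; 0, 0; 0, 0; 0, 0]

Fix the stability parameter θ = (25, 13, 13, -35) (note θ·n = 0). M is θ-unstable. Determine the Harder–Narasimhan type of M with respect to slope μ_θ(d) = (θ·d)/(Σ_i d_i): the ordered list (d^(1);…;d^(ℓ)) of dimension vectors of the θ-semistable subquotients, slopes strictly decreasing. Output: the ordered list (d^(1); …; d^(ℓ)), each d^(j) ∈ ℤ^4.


Barcode: M ≅ I[1,2], I[1,3]^2, I[4,4]^4. HN layers by μ_θ (3 steps, strictly decreasing):
  μ^(1)=19; μ^(2)=17; μ^(3)=-35

((1, 1, 0, 0); (2, 2, 2, 0); (0, 0, 0, 4))


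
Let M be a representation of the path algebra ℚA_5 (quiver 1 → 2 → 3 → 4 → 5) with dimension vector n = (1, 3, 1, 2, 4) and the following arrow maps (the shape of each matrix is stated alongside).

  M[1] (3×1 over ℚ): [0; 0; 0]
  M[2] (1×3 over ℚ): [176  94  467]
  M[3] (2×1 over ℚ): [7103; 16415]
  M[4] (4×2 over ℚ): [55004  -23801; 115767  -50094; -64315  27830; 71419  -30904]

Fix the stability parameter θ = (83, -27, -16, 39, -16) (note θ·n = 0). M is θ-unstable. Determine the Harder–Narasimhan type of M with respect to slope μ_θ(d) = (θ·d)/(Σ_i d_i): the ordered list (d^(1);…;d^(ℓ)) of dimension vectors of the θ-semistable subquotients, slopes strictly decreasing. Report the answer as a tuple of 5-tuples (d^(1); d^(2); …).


Interval decomposition of M: I[1,1], I[2,2]^2, I[2,5], I[4,5], I[5,5]^2.
HN type (ℓ=4): μ^(1)=83; μ^(2)=23/2; μ^(3)=-16; μ^(4)=-27

((1, 0, 0, 0, 0); (0, 0, 0, 2, 2); (0, 0, 1, 0, 2); (0, 3, 0, 0, 0))


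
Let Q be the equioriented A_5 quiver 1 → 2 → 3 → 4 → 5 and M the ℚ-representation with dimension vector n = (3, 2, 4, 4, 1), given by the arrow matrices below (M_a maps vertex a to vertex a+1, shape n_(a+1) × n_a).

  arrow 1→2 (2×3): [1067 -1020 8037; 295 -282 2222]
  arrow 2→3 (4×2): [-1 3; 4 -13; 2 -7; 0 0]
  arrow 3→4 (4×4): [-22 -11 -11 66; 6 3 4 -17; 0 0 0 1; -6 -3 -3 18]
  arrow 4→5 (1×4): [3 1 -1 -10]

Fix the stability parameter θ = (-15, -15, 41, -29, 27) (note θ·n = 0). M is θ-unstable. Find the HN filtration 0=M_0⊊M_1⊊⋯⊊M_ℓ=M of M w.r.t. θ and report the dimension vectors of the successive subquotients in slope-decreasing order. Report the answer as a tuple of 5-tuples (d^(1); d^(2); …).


Interval decomposition of M: I[1,1], I[1,3], I[1,5], I[3,4]^2, I[4,4].
HN type (ℓ=5): μ^(1)=41; μ^(2)=27; μ^(3)=6; μ^(4)=-15; μ^(5)=-29

((0, 0, 1, 0, 0); (0, 0, 0, 0, 1); (0, 0, 3, 3, 0); (3, 2, 0, 0, 0); (0, 0, 0, 1, 0))


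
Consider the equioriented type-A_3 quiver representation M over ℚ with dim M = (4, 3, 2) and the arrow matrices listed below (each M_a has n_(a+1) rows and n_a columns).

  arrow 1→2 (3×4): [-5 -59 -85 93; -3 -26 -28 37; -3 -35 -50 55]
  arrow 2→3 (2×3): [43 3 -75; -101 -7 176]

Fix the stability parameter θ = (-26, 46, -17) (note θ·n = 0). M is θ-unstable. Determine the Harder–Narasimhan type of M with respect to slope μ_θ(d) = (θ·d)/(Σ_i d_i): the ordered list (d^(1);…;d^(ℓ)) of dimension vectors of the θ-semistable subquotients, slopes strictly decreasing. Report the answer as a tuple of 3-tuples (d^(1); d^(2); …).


Via rank(M_{q-1}∘⋯∘M_p): M ≅ I[1,1], I[1,2], I[1,3]^2.
μ_θ-semistable layers: μ^(1)=46; μ^(2)=29/2; μ^(3)=-26

((0, 1, 0); (0, 2, 2); (4, 0, 0))


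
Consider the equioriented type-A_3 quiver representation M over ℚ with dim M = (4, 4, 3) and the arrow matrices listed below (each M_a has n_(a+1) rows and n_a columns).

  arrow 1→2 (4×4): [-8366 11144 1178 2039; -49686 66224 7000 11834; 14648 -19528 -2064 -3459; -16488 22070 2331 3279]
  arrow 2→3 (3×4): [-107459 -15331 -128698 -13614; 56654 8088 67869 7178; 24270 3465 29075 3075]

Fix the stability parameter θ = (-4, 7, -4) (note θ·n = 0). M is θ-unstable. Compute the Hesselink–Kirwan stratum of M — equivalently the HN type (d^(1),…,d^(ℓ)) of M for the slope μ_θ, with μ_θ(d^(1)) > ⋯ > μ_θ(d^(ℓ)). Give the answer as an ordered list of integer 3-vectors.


Barcode: M ≅ I[1,2], I[1,3]^3. HN layers by μ_θ (3 steps, strictly decreasing):
  μ^(1)=7; μ^(2)=3/2; μ^(3)=-4

((0, 1, 0); (0, 3, 3); (4, 0, 0))


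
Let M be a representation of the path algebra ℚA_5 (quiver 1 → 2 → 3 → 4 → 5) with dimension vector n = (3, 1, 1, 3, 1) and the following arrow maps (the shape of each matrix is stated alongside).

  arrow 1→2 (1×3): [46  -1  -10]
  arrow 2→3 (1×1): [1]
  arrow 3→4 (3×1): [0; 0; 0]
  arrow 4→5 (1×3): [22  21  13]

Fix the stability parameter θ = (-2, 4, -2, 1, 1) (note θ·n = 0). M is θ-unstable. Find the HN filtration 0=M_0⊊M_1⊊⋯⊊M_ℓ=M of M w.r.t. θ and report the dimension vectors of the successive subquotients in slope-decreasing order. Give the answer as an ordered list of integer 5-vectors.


Interval decomposition of M: I[1,1]^2, I[1,3], I[4,4]^2, I[4,5].
HN type (ℓ=2): μ^(1)=1; μ^(2)=-2

((0, 1, 1, 3, 1); (3, 0, 0, 0, 0))


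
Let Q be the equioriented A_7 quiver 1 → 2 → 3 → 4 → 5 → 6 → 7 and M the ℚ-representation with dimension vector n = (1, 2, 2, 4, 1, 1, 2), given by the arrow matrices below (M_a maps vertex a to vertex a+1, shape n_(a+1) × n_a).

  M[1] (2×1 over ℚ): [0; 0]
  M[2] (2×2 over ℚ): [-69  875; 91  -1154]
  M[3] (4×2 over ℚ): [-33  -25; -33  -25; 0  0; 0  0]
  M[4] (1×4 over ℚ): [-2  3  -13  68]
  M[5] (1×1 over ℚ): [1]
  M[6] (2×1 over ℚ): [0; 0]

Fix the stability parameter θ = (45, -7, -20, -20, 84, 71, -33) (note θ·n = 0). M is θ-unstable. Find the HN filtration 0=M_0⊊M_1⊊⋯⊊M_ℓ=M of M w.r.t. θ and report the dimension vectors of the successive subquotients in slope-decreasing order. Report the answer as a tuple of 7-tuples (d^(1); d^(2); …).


Barcode: M ≅ I[1,1], I[2,3], I[2,6], I[4,4]^3, I[7,7]^2. HN layers by μ_θ (6 steps, strictly decreasing):
  μ^(1)=155/2; μ^(2)=45; μ^(3)=-27/2; μ^(4)=-47/3; μ^(5)=-20; μ^(6)=-33

((0, 0, 0, 0, 1, 1, 0); (1, 0, 0, 0, 0, 0, 0); (0, 1, 1, 0, 0, 0, 0); (0, 1, 1, 1, 0, 0, 0); (0, 0, 0, 3, 0, 0, 0); (0, 0, 0, 0, 0, 0, 2))


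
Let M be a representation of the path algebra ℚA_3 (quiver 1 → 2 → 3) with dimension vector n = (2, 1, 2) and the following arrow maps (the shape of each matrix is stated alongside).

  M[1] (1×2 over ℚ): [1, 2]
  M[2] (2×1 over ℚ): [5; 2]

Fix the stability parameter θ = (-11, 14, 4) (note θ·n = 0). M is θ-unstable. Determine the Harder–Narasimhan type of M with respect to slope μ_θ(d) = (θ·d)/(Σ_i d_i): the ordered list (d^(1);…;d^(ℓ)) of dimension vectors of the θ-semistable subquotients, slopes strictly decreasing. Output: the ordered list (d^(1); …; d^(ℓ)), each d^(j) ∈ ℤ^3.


Barcode: M ≅ I[1,1], I[1,3], I[3,3]. HN layers by μ_θ (3 steps, strictly decreasing):
  μ^(1)=9; μ^(2)=4; μ^(3)=-11

((0, 1, 1); (0, 0, 1); (2, 0, 0))


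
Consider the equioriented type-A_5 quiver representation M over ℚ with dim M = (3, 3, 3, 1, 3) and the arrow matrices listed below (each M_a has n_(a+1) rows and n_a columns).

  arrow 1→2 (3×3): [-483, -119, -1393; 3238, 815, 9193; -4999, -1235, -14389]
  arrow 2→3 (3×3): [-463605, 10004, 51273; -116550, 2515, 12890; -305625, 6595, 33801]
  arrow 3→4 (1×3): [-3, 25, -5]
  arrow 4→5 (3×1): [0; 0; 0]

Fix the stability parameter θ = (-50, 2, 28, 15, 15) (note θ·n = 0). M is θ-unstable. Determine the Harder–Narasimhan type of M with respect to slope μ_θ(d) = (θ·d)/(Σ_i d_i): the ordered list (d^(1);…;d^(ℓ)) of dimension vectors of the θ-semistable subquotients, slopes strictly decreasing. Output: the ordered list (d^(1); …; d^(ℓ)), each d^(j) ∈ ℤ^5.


Barcode: M ≅ I[1,1], I[1,2], I[1,3], I[2,4], I[3,3], I[5,5]^3. HN layers by μ_θ (5 steps, strictly decreasing):
  μ^(1)=28; μ^(2)=43/2; μ^(3)=15; μ^(4)=2; μ^(5)=-50

((0, 0, 2, 0, 0); (0, 0, 1, 1, 0); (0, 0, 0, 0, 3); (0, 3, 0, 0, 0); (3, 0, 0, 0, 0))


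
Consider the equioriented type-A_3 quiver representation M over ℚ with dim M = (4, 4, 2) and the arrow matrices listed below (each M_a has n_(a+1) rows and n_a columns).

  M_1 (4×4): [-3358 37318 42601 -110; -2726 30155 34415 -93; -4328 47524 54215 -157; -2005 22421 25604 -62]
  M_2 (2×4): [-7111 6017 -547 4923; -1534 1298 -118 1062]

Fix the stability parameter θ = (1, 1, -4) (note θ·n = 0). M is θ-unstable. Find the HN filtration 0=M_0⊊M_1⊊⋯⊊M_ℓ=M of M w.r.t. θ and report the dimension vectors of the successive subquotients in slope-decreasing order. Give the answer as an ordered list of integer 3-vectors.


Interval decomposition of M: I[1,2]^3, I[1,3], I[3,3].
HN type (ℓ=3): μ^(1)=1; μ^(2)=-2/3; μ^(3)=-4

((3, 3, 0); (1, 1, 1); (0, 0, 1))


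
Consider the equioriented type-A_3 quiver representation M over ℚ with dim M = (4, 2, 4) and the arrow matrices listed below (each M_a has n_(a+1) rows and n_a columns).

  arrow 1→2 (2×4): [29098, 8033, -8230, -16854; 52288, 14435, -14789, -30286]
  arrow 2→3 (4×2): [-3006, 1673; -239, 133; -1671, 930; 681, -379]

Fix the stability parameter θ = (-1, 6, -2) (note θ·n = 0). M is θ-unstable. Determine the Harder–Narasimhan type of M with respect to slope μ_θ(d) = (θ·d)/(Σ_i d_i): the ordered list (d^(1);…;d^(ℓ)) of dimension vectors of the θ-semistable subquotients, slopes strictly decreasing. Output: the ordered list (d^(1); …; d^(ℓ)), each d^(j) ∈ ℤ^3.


Barcode: M ≅ I[1,1]^2, I[1,3]^2, I[3,3]^2. HN layers by μ_θ (3 steps, strictly decreasing):
  μ^(1)=2; μ^(2)=-1; μ^(3)=-2

((0, 2, 2); (4, 0, 0); (0, 0, 2))


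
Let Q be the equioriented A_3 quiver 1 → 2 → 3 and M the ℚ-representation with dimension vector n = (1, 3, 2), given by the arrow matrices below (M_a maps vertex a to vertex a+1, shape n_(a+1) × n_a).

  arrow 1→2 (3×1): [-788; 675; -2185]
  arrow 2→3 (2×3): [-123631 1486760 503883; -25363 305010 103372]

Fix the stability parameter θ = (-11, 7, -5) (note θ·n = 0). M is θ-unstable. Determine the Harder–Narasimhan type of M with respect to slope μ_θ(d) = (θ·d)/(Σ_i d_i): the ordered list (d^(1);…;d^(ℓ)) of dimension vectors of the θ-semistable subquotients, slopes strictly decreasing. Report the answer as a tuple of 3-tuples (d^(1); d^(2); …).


Barcode: M ≅ I[1,3], I[2,2], I[2,3]. HN layers by μ_θ (3 steps, strictly decreasing):
  μ^(1)=7; μ^(2)=1; μ^(3)=-11

((0, 1, 0); (0, 2, 2); (1, 0, 0))


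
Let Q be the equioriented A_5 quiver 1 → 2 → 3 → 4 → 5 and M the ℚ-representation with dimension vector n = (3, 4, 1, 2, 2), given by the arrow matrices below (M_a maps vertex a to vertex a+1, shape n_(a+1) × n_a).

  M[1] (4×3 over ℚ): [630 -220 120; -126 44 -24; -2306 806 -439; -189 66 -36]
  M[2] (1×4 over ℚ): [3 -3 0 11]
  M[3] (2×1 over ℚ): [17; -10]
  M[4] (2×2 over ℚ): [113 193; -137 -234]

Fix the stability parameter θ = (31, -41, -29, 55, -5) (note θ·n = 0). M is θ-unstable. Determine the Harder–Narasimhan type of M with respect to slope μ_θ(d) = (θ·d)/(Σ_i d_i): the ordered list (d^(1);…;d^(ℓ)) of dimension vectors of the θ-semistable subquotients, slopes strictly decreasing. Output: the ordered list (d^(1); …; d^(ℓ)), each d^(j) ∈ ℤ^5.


Barcode: M ≅ I[1,1], I[1,2], I[1,5], I[2,2]^2, I[4,5]. HN layers by μ_θ (5 steps, strictly decreasing):
  μ^(1)=31; μ^(2)=25; μ^(3)=-5; μ^(4)=-13; μ^(5)=-41

((1, 0, 0, 0, 0); (0, 0, 0, 2, 2); (1, 1, 0, 0, 0); (1, 1, 1, 0, 0); (0, 2, 0, 0, 0))


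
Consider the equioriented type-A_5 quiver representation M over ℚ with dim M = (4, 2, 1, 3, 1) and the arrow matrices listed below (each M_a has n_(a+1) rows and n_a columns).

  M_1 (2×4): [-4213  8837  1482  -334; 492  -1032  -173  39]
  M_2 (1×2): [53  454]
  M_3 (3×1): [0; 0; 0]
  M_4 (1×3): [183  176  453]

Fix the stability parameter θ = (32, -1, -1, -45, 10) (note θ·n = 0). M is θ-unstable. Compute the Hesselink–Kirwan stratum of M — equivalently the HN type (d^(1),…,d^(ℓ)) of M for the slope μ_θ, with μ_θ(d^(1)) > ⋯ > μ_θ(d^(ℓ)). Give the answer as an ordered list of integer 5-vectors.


Barcode: M ≅ I[1,1]^2, I[1,2], I[1,3], I[4,4]^2, I[4,5]. HN layers by μ_θ (4 steps, strictly decreasing):
  μ^(1)=32; μ^(2)=31/2; μ^(3)=10; μ^(4)=-45

((2, 0, 0, 0, 0); (1, 1, 0, 0, 0); (1, 1, 1, 0, 1); (0, 0, 0, 3, 0))


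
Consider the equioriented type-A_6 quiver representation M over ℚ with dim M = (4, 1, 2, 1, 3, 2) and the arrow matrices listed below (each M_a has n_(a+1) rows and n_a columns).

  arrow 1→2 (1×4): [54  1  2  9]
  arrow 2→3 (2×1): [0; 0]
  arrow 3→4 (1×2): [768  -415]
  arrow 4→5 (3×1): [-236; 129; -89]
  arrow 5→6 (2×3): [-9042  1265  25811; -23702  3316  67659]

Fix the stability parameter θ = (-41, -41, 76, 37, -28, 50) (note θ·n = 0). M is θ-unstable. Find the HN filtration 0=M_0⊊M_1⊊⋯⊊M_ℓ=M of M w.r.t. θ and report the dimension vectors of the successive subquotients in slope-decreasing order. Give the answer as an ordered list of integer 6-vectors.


Interval decomposition of M: I[1,1]^3, I[1,2], I[3,3], I[3,6], I[5,5], I[5,6].
HN type (ℓ=5): μ^(1)=76; μ^(2)=50; μ^(3)=85/3; μ^(4)=-28; μ^(5)=-41

((0, 0, 1, 0, 0, 0); (0, 0, 0, 0, 0, 2); (0, 0, 1, 1, 1, 0); (0, 0, 0, 0, 2, 0); (4, 1, 0, 0, 0, 0))


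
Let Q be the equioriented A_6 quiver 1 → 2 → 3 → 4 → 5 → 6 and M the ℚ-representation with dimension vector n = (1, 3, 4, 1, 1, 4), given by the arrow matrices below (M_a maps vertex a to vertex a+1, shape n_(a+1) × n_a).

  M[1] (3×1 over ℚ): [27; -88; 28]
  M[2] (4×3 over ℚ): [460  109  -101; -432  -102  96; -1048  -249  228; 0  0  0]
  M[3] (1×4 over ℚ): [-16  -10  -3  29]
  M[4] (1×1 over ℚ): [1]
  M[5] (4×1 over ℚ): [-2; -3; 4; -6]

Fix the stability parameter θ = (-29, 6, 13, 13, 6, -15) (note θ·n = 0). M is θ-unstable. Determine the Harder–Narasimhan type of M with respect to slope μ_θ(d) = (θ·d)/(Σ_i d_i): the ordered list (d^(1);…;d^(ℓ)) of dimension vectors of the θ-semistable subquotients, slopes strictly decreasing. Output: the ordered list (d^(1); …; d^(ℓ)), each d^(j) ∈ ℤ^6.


Barcode: M ≅ I[1,2], I[2,3], I[2,6], I[3,3]^2, I[6,6]^3. HN layers by μ_θ (5 steps, strictly decreasing):
  μ^(1)=13; μ^(2)=6; μ^(3)=23/5; μ^(4)=-15; μ^(5)=-29

((0, 0, 3, 0, 0, 0); (0, 2, 0, 0, 0, 0); (0, 1, 1, 1, 1, 1); (0, 0, 0, 0, 0, 3); (1, 0, 0, 0, 0, 0))


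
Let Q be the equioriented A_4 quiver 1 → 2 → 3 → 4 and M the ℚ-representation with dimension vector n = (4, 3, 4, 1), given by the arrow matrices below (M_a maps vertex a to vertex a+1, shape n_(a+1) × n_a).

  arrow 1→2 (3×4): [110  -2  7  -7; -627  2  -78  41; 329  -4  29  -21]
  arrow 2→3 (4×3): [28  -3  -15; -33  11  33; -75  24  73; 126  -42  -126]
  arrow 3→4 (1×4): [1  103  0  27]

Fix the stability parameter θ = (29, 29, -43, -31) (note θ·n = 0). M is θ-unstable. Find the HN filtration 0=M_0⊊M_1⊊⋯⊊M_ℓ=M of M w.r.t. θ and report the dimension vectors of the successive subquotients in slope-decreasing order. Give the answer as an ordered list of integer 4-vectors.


Interval decomposition of M: I[1,1], I[1,3]^2, I[1,4], I[3,3].
HN type (ℓ=4): μ^(1)=29; μ^(2)=5; μ^(3)=-4; μ^(4)=-43

((1, 0, 0, 0); (2, 2, 2, 0); (1, 1, 1, 1); (0, 0, 1, 0))


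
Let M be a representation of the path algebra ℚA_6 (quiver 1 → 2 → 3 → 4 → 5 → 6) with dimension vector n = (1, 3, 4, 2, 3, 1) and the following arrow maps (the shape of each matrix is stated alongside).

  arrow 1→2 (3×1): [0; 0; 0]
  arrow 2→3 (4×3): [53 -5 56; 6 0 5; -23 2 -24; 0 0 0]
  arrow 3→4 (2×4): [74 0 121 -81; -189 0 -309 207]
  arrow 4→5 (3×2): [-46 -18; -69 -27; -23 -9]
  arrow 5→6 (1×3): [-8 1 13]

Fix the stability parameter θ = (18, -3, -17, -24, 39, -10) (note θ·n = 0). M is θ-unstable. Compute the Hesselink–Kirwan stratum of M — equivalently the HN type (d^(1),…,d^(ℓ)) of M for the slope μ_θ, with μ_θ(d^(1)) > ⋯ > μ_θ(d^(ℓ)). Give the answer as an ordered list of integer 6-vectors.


Barcode: M ≅ I[1,1], I[2,3], I[2,4], I[2,5], I[3,3], I[5,5], I[5,6]. HN layers by μ_θ (6 steps, strictly decreasing):
  μ^(1)=39; μ^(2)=18; μ^(3)=29/2; μ^(4)=-10; μ^(5)=-44/3; μ^(6)=-17

((0, 0, 0, 0, 2, 0); (1, 0, 0, 0, 0, 0); (0, 0, 0, 0, 1, 1); (0, 1, 1, 0, 0, 0); (0, 2, 2, 2, 0, 0); (0, 0, 1, 0, 0, 0))


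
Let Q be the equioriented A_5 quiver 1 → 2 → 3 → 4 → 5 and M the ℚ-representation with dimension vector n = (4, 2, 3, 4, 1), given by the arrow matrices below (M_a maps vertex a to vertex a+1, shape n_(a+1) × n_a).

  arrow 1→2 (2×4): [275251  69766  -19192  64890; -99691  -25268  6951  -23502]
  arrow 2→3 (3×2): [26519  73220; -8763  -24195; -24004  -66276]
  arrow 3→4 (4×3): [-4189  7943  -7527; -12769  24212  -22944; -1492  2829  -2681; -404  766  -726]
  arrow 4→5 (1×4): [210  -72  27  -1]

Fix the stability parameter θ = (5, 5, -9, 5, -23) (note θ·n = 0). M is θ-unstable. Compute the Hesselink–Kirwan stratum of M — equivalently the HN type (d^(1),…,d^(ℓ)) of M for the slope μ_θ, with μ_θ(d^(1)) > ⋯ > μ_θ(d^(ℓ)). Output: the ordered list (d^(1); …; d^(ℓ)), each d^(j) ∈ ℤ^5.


Interval decomposition of M: I[1,1]^2, I[1,4], I[1,5], I[3,3], I[4,4]^2.
HN type (ℓ=4): μ^(1)=5; μ^(2)=1/3; μ^(3)=-17/5; μ^(4)=-9

((2, 0, 0, 3, 0); (1, 1, 1, 0, 0); (1, 1, 1, 1, 1); (0, 0, 1, 0, 0))


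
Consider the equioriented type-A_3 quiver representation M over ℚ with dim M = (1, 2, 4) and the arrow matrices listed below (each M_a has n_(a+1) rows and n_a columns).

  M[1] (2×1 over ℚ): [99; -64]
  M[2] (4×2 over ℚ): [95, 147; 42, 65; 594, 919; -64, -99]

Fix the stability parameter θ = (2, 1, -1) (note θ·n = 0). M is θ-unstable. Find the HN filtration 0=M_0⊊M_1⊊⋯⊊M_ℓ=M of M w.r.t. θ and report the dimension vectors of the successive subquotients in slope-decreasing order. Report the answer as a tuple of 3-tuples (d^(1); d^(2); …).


Barcode: M ≅ I[1,3], I[2,3], I[3,3]^2. HN layers by μ_θ (3 steps, strictly decreasing):
  μ^(1)=2/3; μ^(2)=0; μ^(3)=-1

((1, 1, 1); (0, 1, 1); (0, 0, 2))


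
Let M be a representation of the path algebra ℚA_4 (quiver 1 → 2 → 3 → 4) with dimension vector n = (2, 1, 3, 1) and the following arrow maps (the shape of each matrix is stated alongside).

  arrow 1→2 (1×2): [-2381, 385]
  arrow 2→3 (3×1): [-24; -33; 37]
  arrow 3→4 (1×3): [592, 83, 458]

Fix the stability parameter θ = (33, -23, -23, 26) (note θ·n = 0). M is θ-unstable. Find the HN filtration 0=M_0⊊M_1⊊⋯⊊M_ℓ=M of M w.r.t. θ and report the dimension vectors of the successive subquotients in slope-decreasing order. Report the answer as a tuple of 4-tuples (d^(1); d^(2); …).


Interval decomposition of M: I[1,1], I[1,4], I[3,3]^2.
HN type (ℓ=4): μ^(1)=33; μ^(2)=26; μ^(3)=-13/3; μ^(4)=-23

((1, 0, 0, 0); (0, 0, 0, 1); (1, 1, 1, 0); (0, 0, 2, 0))


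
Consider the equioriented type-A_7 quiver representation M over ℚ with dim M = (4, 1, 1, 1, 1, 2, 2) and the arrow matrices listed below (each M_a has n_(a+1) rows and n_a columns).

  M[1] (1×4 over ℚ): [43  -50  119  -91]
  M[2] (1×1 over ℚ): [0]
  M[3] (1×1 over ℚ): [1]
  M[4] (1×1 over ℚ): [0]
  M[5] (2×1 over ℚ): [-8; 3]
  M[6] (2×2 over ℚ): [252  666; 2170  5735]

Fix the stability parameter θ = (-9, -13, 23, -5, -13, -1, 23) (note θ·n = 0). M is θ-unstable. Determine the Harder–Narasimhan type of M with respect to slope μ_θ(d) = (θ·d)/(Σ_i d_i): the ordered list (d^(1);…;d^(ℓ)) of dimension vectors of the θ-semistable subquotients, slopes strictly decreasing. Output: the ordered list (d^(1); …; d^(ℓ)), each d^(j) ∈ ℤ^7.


Barcode: M ≅ I[1,1]^3, I[1,2], I[3,4], I[5,7], I[6,6], I[7,7]. HN layers by μ_θ (6 steps, strictly decreasing):
  μ^(1)=23; μ^(2)=9; μ^(3)=-1; μ^(4)=-9; μ^(5)=-11; μ^(6)=-13

((0, 0, 0, 0, 0, 0, 2); (0, 0, 1, 1, 0, 0, 0); (0, 0, 0, 0, 0, 2, 0); (3, 0, 0, 0, 0, 0, 0); (1, 1, 0, 0, 0, 0, 0); (0, 0, 0, 0, 1, 0, 0))


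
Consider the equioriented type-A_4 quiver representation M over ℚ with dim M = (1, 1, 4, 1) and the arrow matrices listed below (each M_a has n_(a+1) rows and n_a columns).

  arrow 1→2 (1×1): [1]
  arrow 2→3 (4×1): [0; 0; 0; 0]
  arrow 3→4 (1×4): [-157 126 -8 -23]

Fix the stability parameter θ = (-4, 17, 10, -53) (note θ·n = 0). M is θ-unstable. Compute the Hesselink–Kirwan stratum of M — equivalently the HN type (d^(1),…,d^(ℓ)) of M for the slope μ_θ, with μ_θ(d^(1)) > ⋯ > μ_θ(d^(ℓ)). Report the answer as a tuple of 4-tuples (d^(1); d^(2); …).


Interval decomposition of M: I[1,2], I[3,3]^3, I[3,4].
HN type (ℓ=4): μ^(1)=17; μ^(2)=10; μ^(3)=-4; μ^(4)=-43/2

((0, 1, 0, 0); (0, 0, 3, 0); (1, 0, 0, 0); (0, 0, 1, 1))


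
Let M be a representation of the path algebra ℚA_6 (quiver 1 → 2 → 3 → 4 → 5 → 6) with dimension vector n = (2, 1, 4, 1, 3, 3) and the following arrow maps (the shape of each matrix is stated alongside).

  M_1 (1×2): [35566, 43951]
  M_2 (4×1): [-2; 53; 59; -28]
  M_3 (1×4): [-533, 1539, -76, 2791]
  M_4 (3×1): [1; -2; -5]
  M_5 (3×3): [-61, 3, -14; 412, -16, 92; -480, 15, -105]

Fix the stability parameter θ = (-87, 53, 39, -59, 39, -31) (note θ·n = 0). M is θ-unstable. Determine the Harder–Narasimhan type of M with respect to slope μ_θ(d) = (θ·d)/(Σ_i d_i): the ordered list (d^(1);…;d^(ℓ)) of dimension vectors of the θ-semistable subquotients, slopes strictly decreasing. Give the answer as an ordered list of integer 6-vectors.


Interval decomposition of M: I[1,1], I[1,6], I[3,3]^3, I[5,5], I[5,6], I[6,6].
HN type (ℓ=5): μ^(1)=39; μ^(2)=41/5; μ^(3)=4; μ^(4)=-31; μ^(5)=-87

((0, 0, 3, 0, 1, 0); (0, 1, 1, 1, 1, 1); (0, 0, 0, 0, 1, 1); (0, 0, 0, 0, 0, 1); (2, 0, 0, 0, 0, 0))


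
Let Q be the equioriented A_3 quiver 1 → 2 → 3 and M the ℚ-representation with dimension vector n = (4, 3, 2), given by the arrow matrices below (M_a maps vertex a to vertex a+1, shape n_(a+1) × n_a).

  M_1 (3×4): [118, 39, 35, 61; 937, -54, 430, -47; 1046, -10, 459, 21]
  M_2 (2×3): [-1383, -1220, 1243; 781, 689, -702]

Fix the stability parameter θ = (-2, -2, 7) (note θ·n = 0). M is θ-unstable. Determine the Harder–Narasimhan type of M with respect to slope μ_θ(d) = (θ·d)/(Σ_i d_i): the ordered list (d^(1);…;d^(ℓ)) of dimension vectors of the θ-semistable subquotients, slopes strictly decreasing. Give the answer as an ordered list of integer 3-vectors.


Barcode: M ≅ I[1,1], I[1,2], I[1,3]^2. HN layers by μ_θ (2 steps, strictly decreasing):
  μ^(1)=7; μ^(2)=-2

((0, 0, 2); (4, 3, 0))


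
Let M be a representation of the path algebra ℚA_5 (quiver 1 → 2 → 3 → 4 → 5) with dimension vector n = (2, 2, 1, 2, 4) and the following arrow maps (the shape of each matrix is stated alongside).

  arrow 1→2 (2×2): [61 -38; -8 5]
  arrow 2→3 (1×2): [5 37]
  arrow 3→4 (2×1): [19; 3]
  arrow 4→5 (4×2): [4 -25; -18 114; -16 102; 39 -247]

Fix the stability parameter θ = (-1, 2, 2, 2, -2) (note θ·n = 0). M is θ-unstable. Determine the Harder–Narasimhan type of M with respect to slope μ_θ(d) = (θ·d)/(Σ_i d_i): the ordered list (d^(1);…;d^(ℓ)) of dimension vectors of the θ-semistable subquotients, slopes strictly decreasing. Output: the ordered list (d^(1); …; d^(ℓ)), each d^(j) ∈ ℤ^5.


Interval decomposition of M: I[1,2], I[1,5], I[4,5], I[5,5]^2.
HN type (ℓ=5): μ^(1)=2; μ^(2)=1; μ^(3)=0; μ^(4)=-1; μ^(5)=-2

((0, 1, 0, 0, 0); (0, 1, 1, 1, 1); (0, 0, 0, 1, 1); (2, 0, 0, 0, 0); (0, 0, 0, 0, 2))


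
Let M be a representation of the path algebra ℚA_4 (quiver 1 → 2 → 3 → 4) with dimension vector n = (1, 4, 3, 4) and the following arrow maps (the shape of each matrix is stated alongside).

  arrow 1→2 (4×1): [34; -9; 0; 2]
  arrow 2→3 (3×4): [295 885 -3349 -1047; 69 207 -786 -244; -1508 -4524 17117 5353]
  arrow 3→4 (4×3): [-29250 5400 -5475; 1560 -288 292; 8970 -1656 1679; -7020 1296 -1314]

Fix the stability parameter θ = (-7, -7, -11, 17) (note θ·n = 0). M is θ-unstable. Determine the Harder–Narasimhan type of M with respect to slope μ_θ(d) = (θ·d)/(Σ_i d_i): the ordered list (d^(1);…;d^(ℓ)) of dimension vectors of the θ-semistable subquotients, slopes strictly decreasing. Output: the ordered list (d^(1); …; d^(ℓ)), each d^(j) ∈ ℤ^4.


Interval decomposition of M: I[1,3], I[2,2]^2, I[2,4], I[3,3], I[4,4]^3.
HN type (ℓ=5): μ^(1)=17; μ^(2)=-7; μ^(3)=-25/3; μ^(4)=-9; μ^(5)=-11

((0, 0, 0, 4); (0, 2, 0, 0); (1, 1, 1, 0); (0, 1, 1, 0); (0, 0, 1, 0))


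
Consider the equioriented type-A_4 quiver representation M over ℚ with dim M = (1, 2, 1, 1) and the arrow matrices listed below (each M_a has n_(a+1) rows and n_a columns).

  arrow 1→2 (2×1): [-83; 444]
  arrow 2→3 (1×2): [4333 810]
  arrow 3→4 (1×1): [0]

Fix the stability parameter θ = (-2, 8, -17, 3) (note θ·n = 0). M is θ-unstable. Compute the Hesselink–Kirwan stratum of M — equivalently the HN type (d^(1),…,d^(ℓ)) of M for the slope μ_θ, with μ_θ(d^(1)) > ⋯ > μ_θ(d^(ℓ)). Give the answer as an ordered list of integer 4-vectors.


Interval decomposition of M: I[1,3], I[2,2], I[4,4].
HN type (ℓ=3): μ^(1)=8; μ^(2)=3; μ^(3)=-11/3

((0, 1, 0, 0); (0, 0, 0, 1); (1, 1, 1, 0))
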